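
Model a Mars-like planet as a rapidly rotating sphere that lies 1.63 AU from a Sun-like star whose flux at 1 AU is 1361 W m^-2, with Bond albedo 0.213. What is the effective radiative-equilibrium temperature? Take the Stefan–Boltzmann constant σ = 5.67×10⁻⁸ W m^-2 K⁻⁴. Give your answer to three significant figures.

205 kelvin

Irradiance scales as 1/d², so S = 1361 W m^-2 × (1/1.63)² = 512.3 W m^-2.
Averaging over the sphere, the absorbed flux is S(1−α)/4 = 100.8 W m^-2.
In equilibrium σT⁴ equals this, so T = 205.3 K.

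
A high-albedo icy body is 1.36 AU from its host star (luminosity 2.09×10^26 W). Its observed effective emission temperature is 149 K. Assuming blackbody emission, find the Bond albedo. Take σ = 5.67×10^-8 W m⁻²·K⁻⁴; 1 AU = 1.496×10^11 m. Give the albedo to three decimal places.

0.722

Orbital distance: d = 1.36 AU = 2.035×10^11 m.
Spreading L over a sphere of radius d: S = 2.09×10^26/(4π·2.03×10^11²) = 401.8 W m⁻².
From σT⁴ = S(1−α)/4 we invert for α: 1−α = 4σT⁴/S.
σT⁴ = 27.95 W m⁻², so 4σT⁴ = 111.8 W m⁻².
1−α = 111.8/401.8 = 0.2782, so α = 0.7218.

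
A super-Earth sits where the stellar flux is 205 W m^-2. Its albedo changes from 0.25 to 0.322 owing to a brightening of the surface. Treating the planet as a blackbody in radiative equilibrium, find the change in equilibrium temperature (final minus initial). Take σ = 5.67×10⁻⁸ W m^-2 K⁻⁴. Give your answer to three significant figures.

Initial: T₁ = [S(1−0.25)/(4σ)]^(1/4) = 161.4 K.
Final:   T₂ = [S(1−0.322)/(4σ)]^(1/4) = 157.3 K.
ΔT = T₂ − T₁ = -4.020 K.

-4.02 K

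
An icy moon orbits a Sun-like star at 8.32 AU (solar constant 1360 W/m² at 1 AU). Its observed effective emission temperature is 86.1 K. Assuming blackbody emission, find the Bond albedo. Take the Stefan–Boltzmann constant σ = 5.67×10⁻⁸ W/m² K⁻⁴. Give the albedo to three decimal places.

0.366

Irradiance scales as 1/d², so S = 1360 W/m² × (1/8.32)² = 19.65 W/m².
Energy balance: S(1−α)/4 = σT⁴, so 1−α = 4σT⁴/S.
σT⁴ = 3.116 W/m², so 4σT⁴ = 12.46 W/m².
1−α = 12.46/19.65 = 0.6344, so α = 0.3656.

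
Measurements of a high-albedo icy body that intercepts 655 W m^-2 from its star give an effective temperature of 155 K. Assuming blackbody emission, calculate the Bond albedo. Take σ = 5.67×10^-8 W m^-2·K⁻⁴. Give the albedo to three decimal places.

Rearranging the radiative balance, α = 1 − 4σT⁴/S.
4σT⁴ = 4·5.67×10⁻⁸·(155)⁴ = 130.9 W m^-2.
Hence α = 1 − 130.9/655.0 = 0.8001.

0.800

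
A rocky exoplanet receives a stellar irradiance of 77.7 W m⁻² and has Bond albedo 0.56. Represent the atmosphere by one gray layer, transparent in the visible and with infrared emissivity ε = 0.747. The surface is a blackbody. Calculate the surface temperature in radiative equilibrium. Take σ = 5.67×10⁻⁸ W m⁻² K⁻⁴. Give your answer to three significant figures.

Effective emission temperature (TOA balance): σT_e⁴ = S(1−α)/4 = 8.547 W m⁻² → T_e = 110.8 K.
Surface balance with a leaky layer gives σT_s⁴ = σT_e⁴·2/(2−ε), so T_s = T_e·[2/(2−0.747)]^(1/4) = 124.5 K.

125 kelvin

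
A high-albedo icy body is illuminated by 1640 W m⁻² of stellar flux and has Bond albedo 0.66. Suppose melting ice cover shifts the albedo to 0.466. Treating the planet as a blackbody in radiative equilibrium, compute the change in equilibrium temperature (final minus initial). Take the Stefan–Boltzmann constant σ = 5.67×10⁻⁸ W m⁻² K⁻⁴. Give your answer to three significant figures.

With α = 0.66, T₁ = 222.7 K.
After:  T₂ = [1640·0.534/(4σ)]^(1/4) = 249.3 K.
Change: 249.3 − 222.7 = 26.60 K.

26.6 kelvin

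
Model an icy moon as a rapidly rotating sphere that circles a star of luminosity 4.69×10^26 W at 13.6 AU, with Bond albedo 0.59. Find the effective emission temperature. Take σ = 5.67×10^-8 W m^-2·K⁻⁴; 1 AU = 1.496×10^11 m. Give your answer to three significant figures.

63.5 K

Orbital distance: d = 13.6 AU = 2.035×10^12 m.
S = L/(4πd²) = 9.016 W m^-2.
Averaging over the sphere, the absorbed flux is S(1−α)/4 = 0.9242 W m^-2.
Set σT⁴ = 0.9242 → T = (0.9242/σ)^(1/4) = 63.54 K.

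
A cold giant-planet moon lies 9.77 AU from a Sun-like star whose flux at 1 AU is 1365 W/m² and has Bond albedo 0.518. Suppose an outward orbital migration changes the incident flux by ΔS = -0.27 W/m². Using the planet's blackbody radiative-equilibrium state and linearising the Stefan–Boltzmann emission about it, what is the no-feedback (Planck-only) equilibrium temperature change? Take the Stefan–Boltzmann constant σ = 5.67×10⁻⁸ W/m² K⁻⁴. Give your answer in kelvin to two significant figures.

Flux at the orbit: S = 1365/(9.77)² = 14.30 W/m².
Unperturbed T_e = [14.30·(1−0.518)/(4σ)]^¼ = 74.25 K.
TOA radiative forcing: ΔF = (1−α)ΔS/4 = 0.482·(-0.27)/4 = -0.03254 W/m².
Planck response: λ_P = 4σT_e³ = 4·5.67×10⁻⁸·(74.25)³ = 0.09283 W/m²/K.
Hence the no-feedback warming is ΔF/(4σT_e³) = -0.350 K.

-0.35 kelvin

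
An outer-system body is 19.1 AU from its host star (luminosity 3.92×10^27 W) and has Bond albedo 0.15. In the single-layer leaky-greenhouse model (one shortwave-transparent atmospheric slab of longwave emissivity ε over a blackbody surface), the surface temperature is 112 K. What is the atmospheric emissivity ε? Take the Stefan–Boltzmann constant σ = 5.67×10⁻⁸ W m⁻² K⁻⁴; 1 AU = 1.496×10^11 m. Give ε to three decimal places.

0.180

d = 19.1 × 1.496×10^11 m = 2.857×10^12 m.
S = L/(4πd²) = 38.21 W m⁻².
First, T_e = [38.21·(1−0.15)/(4σ)]^(1/4) = 109.4 K.
Since (2−ε)/2 = (T_e/T_s)⁴ = 0.9100, ε = 0.1800.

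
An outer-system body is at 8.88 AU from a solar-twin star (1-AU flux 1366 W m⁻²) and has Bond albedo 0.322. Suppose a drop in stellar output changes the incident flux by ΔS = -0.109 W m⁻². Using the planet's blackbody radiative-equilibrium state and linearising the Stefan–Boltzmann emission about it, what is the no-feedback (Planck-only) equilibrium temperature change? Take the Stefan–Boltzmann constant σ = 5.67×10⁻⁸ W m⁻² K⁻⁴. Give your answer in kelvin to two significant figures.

By the inverse-square law, S = 1366/8.88² = 17.32 W m⁻².
Reference equilibrium: T_e = [S(1−α)/(4σ)]^(1/4) = 84.83 K.
TOA radiative forcing: ΔF = (1−α)ΔS/4 = 0.678·(-0.109)/4 = -0.01848 W m⁻².
Linearising σT⁴ gives d(σT⁴)/dT = 4σT_e³ = 0.1385 W m⁻² per K.
ΔT₀ = ΔF/λ_P = -0.01848/0.1385 = -0.133 K.

-0.13 K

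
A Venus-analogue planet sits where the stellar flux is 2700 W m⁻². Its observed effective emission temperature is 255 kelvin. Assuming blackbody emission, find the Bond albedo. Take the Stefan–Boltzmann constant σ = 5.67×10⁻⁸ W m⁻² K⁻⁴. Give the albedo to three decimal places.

Energy balance: S(1−α)/4 = σT⁴, so 1−α = 4σT⁴/S.
σT⁴ = 239.7 W m⁻², so 4σT⁴ = 959.0 W m⁻².
Hence α = 1 − 959.0/2700 = 0.6448.

0.645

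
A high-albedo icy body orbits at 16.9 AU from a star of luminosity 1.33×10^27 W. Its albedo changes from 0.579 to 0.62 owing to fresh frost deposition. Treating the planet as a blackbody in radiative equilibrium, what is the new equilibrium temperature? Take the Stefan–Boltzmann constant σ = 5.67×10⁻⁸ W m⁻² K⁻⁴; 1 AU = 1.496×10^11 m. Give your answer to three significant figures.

72.6 K

Orbital distance: d = 16.9 AU = 2.528×10^12 m.
Flux at the orbit: S = L/(4πd²) = 1.33×10^27/(4π·(2.53×10^12)²) = 16.56 W m⁻².
With the new albedo, S(1−α₂)/4 = 1.573 W m⁻², so T₂ = 72.57 K.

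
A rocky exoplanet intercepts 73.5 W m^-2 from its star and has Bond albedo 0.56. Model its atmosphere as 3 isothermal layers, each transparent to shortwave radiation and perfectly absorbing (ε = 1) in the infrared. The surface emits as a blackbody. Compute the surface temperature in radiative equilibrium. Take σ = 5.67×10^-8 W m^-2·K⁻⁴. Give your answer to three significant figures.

OLR = S(1−α)/4 = 8.085 W m^-2; the top layer radiates at T_e = 109.3 K.
Layer-by-layer balance gives σT_s⁴ = (N+1)σT_e⁴, so T_s = 4^¼·109.3 = 154.5 K.

155 K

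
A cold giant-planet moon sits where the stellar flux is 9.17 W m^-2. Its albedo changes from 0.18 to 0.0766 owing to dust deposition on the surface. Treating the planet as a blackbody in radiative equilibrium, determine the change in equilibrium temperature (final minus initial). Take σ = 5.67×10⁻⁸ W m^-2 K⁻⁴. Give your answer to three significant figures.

With α = 0.18, T₁ = 75.88 K.
Final:   T₂ = [S(1−0.0766)/(4σ)]^(1/4) = 78.17 K.
Change: 78.17 − 75.88 = 2.287 K.

2.29 K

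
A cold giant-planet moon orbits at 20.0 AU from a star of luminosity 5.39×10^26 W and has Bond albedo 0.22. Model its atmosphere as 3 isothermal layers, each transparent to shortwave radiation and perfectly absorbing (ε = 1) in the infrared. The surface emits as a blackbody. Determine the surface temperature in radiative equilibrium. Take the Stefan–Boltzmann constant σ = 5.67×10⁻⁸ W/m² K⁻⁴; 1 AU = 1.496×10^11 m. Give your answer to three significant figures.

Orbital distance: d = 20.0 AU = 2.992×10^12 m.
S = L/(4πd²) = 4.791 W/m².
The effective emission temperature is T_e = [S(1−α)/(4σ)]^¼ = 63.71 K.
Layer-by-layer balance gives σT_s⁴ = (N+1)σT_e⁴, so T_s = 4^¼·63.71 = 90.10 K.

90.1 K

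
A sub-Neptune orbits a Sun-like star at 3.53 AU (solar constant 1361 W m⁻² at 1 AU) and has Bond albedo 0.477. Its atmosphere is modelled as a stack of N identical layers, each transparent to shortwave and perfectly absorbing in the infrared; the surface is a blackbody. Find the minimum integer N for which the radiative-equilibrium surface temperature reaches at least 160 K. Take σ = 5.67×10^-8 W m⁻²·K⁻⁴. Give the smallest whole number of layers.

2

Flux at the orbit: S = 1361/(3.53)² = 109.2 W m⁻².
The effective emission temperature is T_e = [S(1−α)/(4σ)]^¼ = 126.0 K.
T_s = (N+1)^(1/4)·T_e ≥ 160 K requires N+1 ≥ (T_s/T_e)⁴ = (160/126.0)⁴ = 2.602.
Rounding up, N = 2.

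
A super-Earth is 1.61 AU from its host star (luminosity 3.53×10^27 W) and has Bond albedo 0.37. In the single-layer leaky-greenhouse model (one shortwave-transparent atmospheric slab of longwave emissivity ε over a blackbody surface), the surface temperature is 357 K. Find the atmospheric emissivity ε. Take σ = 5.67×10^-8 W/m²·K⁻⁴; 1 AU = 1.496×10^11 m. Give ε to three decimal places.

0.344

d = 1.61 × 1.496×10^11 m = 2.409×10^11 m.
S = L/(4πd²) = 4842 W/m².
Effective temperature: T_e = [S(1−α)/(4σ)]^(1/4) = 340.6 K.
Inverting T_s⁴ = 2T_e⁴/(2−ε): (T_e/T_s)⁴ = 0.8281, so ε = 2(1 − 0.8281) = 0.3438.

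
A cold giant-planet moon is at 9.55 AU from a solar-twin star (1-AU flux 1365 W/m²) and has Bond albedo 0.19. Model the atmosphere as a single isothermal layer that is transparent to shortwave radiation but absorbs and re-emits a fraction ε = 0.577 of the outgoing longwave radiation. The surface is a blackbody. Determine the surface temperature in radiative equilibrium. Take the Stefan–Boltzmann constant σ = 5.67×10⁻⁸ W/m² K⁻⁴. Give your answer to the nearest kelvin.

By the inverse-square law, S = 1365/9.55² = 14.97 W/m².
Effective emission temperature (TOA balance): σT_e⁴ = S(1−α)/4 = 3.031 W/m² → T_e = 85.51 K.
The surface balance (absorbed SW + ε·downward IR = σT_s⁴) with T_a⁴ = T_s⁴/2 reduces to T_s = T_e·[2/(2−ε)]^¼ = 93.10 K.

93 K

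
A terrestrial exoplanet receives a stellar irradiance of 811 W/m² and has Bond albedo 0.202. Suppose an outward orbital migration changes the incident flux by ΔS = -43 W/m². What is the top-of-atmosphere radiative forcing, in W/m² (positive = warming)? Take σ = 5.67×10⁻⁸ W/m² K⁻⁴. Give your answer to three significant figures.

-8.58 W/m²

ΔF = Δ[S(1−α)]/4 = (1−0.202)·-43/4 = -8.579 W/m².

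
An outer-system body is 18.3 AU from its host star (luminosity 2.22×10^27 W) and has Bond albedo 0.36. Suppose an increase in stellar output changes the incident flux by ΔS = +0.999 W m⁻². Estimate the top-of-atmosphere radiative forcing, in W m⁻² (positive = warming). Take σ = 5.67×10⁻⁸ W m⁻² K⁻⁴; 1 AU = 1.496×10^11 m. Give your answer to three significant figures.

d = 18.3 × 1.496×10^11 m = 2.738×10^12 m.
S = L/(4πd²) = 23.57 W m⁻².
TOA radiative forcing: ΔF = (1−α)ΔS/4 = 0.64·(+0.999)/4 = 0.1598 W m⁻².

0.160 W m⁻²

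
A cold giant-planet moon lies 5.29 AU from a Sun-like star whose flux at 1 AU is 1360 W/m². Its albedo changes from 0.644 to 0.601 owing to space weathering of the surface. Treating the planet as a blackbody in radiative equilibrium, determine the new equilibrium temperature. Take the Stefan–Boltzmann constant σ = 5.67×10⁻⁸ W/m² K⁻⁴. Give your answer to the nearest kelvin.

96 K

Flux at the orbit: S = 1360/(5.29)² = 48.60 W/m².
With the new albedo, S(1−α₂)/4 = 4.848 W/m², so T₂ = 96.16 K.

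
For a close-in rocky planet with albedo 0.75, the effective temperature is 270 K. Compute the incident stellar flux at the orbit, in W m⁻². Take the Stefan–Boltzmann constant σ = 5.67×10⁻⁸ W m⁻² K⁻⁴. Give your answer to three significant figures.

4820 W m⁻²

From S(1−α)/4 = σT⁴: S = 4σT⁴/(1−α).
σT⁴ = 5.67×10⁻⁸·(270)⁴ = 301.3 W m⁻².
So S = 4×301.3/(1−0.75) = 4821 W m⁻².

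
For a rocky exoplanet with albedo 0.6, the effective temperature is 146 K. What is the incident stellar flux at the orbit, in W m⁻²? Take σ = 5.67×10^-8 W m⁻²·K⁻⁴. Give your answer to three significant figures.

258 W m⁻²

From S(1−α)/4 = σT⁴: S = 4σT⁴/(1−α).
The emitted flux is σT⁴ = 25.76 W m⁻².
So S = 4×25.76/(1−0.6) = 257.6 W m⁻².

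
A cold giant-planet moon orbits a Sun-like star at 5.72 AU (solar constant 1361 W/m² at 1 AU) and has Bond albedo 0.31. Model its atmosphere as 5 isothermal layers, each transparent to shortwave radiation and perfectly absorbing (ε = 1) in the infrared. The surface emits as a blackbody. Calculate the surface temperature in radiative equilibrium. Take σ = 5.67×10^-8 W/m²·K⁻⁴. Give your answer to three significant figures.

By the inverse-square law, S = 1361/5.72² = 41.60 W/m².
OLR = S(1−α)/4 = 7.176 W/m²; the top layer radiates at T_e = 106.1 K.
With N = 5 opaque layers, T_s = (N+1)^(1/4)·T_e = 6^(1/4)·106.1 = 166.0 K.

166 K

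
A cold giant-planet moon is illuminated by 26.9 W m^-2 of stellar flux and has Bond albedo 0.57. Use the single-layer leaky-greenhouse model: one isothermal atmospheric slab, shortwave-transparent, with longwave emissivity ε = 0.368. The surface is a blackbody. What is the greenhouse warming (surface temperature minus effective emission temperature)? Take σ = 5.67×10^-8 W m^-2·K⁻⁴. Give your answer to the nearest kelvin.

The planet radiates to space at T_e = [S(1−α)/(4σ)]^(1/4) = 84.51 K.
The surface balance (absorbed SW + ε·downward IR = σT_s⁴) with T_a⁴ = T_s⁴/2 reduces to T_s = T_e·[2/(2−ε)]^¼ = 88.91 K.
Greenhouse warming: T_s − T_e = 4.407 K.

4 kelvin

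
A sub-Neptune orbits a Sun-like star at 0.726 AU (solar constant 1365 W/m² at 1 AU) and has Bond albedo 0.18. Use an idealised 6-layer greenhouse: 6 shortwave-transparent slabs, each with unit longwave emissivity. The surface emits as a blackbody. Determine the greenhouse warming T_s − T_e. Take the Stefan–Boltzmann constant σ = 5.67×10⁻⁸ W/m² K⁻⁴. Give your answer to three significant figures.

Flux at the orbit: S = 1365/(0.726)² = 2590 W/m².
Top-of-atmosphere balance: σT_e⁴ = S(1−α)/4 = 530.9 W/m² → T_e = 311.1 K.
Surface: T_s = (7)^¼·T_e = 506.0 K.
Warming: T_s − T_e = 194.9 K.

195 K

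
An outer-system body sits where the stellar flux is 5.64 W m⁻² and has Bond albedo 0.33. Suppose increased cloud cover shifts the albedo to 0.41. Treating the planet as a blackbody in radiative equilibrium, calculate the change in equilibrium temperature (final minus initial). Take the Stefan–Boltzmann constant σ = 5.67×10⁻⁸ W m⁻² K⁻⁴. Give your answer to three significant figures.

-2.00 K

With α = 0.33, T₁ = 63.89 K.
Final:   T₂ = [S(1−0.41)/(4σ)]^(1/4) = 61.89 K.
ΔT = T₂ − T₁ = -1.999 K.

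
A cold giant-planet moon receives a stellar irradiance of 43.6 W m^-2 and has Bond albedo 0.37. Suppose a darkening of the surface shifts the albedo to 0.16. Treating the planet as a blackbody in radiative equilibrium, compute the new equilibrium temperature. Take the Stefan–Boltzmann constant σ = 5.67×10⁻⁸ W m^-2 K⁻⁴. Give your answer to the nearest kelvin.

With the new albedo, S(1−α₂)/4 = 9.156 W m^-2, so T₂ = 112.7 K.

113 kelvin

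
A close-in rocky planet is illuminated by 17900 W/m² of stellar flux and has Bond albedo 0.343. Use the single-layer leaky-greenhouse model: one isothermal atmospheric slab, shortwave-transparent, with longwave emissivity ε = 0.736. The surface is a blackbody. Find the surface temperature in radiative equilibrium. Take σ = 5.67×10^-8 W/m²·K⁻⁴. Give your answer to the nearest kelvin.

Effective emission temperature (TOA balance): σT_e⁴ = S(1−α)/4 = 2940 W/m² → T_e = 477.2 K.
For a single slab of emissivity ε, T_s⁴ = 2T_e⁴/(2−ε); thus T_s = 477.2·(1.582)^(1/4) = 535.2 K.

535 K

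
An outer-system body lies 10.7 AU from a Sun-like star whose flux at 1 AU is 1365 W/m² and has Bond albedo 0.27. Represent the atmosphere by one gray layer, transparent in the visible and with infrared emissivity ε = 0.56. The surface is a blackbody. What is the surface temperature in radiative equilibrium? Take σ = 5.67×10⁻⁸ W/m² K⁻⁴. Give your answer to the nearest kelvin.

Flux at the orbit: S = 1365/(10.7)² = 11.92 W/m².
Effective emission temperature (TOA balance): σT_e⁴ = S(1−α)/4 = 2.176 W/m² → T_e = 78.71 K.
The surface balance (absorbed SW + ε·downward IR = σT_s⁴) with T_a⁴ = T_s⁴/2 reduces to T_s = T_e·[2/(2−ε)]^¼ = 85.44 K.

85 K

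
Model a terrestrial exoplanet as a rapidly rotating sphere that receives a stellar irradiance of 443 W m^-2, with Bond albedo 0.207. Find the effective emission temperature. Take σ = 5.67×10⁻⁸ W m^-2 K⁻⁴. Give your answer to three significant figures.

Averaging over the sphere, the absorbed flux is S(1−α)/4 = 87.82 W m^-2.
Balancing against σT⁴: T = (87.82/5.67×10⁻⁸)^(1/4) = 198.4 K.

198 kelvin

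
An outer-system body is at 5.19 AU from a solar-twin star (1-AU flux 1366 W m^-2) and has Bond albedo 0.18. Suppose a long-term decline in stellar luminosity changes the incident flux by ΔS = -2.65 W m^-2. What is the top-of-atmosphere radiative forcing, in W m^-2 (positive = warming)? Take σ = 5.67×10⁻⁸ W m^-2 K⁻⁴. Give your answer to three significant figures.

Flux at the orbit: S = 1366/(5.19)² = 50.71 W m^-2.
ΔF = Δ[S(1−α)]/4 = (1−0.18)·-2.65/4 = -0.5433 W m^-2.

-0.543 W m^-2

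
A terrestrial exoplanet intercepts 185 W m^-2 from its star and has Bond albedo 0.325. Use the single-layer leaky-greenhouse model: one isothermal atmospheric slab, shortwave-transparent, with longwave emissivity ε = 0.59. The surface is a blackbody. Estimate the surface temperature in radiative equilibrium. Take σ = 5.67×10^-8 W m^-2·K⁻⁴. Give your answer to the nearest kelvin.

At the top of the atmosphere, σT_e⁴ = S(1−α)/4 = 31.22 W m^-2, giving T_e = 153.2 K.
The surface balance (absorbed SW + ε·downward IR = σT_s⁴) with T_a⁴ = T_s⁴/2 reduces to T_s = T_e·[2/(2−ε)]^¼ = 167.2 K.

167 kelvin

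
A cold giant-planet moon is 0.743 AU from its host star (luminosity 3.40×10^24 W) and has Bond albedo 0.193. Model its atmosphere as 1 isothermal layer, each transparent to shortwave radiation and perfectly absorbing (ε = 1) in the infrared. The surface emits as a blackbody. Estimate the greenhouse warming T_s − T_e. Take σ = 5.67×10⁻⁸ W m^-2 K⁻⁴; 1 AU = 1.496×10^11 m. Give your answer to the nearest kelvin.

18 K

d = 0.743 × 1.496×10^11 m = 1.112×10^11 m.
Spreading L over a sphere of radius d: S = 3.40×10^24/(4π·1.11×10^11²) = 21.90 W m^-2.
The effective emission temperature is T_e = [S(1−α)/(4σ)]^¼ = 93.95 K.
Surface: T_s = (2)^¼·T_e = 111.7 K.
Warming: T_s − T_e = 17.78 K.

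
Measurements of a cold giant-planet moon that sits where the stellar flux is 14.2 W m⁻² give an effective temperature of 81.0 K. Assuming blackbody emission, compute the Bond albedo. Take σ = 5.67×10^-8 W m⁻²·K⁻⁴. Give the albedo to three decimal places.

0.312

From σT⁴ = S(1−α)/4 we invert for α: 1−α = 4σT⁴/S.
4σT⁴ = 4·5.67×10⁻⁸·(81.0)⁴ = 9.763 W m⁻².
Hence α = 1 − 9.763/14.20 = 0.3125.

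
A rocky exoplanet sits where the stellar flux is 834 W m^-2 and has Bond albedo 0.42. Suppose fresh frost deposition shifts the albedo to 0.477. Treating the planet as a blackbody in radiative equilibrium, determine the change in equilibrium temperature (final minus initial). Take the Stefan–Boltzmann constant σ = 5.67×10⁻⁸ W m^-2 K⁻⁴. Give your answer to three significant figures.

-5.49 K

With α = 0.42, T₁ = 214.9 K.
After:  T₂ = [834.0·0.523/(4σ)]^(1/4) = 209.4 K.
ΔT = T₂ − T₁ = -5.486 K.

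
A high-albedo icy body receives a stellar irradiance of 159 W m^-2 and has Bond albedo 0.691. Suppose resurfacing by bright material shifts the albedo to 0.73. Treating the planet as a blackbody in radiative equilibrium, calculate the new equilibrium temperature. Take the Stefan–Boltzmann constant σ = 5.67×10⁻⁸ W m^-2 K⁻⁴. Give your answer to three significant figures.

New equilibrium: T₂ = [(1−0.73)·159.0/(4σ)]^(1/4) = 117.3 K.

117 K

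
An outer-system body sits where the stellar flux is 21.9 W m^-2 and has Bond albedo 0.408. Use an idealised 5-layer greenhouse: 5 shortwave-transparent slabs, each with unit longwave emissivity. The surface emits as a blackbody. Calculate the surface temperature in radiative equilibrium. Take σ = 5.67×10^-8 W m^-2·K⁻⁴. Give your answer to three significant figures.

136 K

The effective emission temperature is T_e = [S(1−α)/(4σ)]^¼ = 86.95 K.
With N = 5 opaque layers, T_s = (N+1)^(1/4)·T_e = 6^(1/4)·86.95 = 136.1 K.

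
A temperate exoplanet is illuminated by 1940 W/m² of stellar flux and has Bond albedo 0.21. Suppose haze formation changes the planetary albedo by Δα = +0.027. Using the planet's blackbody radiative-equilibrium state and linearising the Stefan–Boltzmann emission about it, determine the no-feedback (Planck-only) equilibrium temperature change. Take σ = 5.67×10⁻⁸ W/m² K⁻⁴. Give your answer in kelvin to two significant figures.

Reference equilibrium: T_e = [S(1−α)/(4σ)]^(1/4) = 286.7 K.
TOA radiative forcing: ΔF = −S·Δα/4 = −1940·(+0.027)/4 = -13.10 W/m².
Linearising σT⁴ gives d(σT⁴)/dT = 4σT_e³ = 5.345 W/m² per K.
So ΔT₀ = -13.10/5.345 = -2.45 K.

-2.4 K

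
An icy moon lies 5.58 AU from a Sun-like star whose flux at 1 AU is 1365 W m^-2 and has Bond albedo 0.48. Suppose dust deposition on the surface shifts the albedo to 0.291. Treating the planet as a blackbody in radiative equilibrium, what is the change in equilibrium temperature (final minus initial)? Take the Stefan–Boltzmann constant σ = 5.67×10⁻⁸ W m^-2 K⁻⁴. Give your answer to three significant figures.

8.07 K

Flux at the orbit: S = 1365/(5.58)² = 43.84 W m^-2.
With α = 0.48, T₁ = 100.1 K.
With α = 0.291, T₂ = 108.2 K.
ΔT = T₂ − T₁ = 8.069 K.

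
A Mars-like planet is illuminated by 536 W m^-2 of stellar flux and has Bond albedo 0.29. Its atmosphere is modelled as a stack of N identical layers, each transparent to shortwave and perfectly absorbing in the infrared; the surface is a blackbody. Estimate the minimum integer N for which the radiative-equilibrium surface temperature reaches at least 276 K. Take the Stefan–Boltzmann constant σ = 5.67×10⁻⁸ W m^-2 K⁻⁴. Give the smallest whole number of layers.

3

OLR = S(1−α)/4 = 95.14 W m^-2; the top layer radiates at T_e = 202.4 K.
T_s = (N+1)^(1/4)·T_e ≥ 276 K requires N+1 ≥ (T_s/T_e)⁴ = (276/202.4)⁴ = 3.458.
The minimum whole number is N = 3.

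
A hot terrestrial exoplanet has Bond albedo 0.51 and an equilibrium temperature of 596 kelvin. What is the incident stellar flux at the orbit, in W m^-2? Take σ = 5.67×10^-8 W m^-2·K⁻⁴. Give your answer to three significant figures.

Invert the energy balance for S: S = 4σT⁴/(1−α).
σT⁴ = 5.67×10⁻⁸·(596)⁴ = 7154 W m^-2.
So S = 4×7154/(1−0.51) = 58400 W m^-2.

58400 W m^-2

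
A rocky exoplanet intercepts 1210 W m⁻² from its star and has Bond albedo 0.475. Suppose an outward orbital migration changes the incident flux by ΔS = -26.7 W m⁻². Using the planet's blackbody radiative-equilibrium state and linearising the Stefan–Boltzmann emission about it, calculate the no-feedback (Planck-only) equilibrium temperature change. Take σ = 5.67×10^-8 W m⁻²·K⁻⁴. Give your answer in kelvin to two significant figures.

-1.3 K

Reference equilibrium: T_e = [S(1−α)/(4σ)]^(1/4) = 230.1 K.
TOA radiative forcing: ΔF = (1−α)ΔS/4 = 0.525·(-26.7)/4 = -3.504 W m⁻².
Linearising σT⁴ gives d(σT⁴)/dT = 4σT_e³ = 2.761 W m⁻² per K.
ΔT₀ = ΔF/λ_P = -3.504/2.761 = -1.27 K.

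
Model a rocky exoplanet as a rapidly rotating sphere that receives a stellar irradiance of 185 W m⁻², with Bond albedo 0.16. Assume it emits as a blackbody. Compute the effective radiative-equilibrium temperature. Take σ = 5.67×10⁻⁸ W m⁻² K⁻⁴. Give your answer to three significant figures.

162 K

Absorbed flux (global mean): S(1−α)/4 = 185.0·0.84/4 = 38.85 W m⁻².
In equilibrium σT⁴ equals this, so T = 161.8 K.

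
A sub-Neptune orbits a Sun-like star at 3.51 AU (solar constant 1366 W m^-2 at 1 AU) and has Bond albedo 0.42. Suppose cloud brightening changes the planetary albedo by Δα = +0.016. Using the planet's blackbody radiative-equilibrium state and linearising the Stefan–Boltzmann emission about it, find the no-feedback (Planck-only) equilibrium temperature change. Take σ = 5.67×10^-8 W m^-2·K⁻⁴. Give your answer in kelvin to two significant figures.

Flux at the orbit: S = 1366/(3.51)² = 110.9 W m^-2.
Unperturbed T_e = [110.9·(1−0.42)/(4σ)]^¼ = 129.8 K.
ΔF = −(S/4)Δα = −(110.9/4)×(+0.016) = -0.4435 W m^-2.
Linearising σT⁴ gives d(σT⁴)/dT = 4σT_e³ = 0.4956 W m^-2 per K.
Hence the no-feedback warming is ΔF/(4σT_e³) = -0.895 K.

-0.89 K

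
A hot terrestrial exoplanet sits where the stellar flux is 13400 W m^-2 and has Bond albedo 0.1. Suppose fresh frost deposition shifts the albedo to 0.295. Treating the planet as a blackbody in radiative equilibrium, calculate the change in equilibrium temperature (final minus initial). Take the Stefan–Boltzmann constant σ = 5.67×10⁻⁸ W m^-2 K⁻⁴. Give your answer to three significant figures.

Before: T₁ = [13400·0.9/(4σ)]^(1/4) = 480.2 K.
With α = 0.295, T₂ = 451.8 K.
ΔT = T₂ − T₁ = -28.44 K.

-28.4 K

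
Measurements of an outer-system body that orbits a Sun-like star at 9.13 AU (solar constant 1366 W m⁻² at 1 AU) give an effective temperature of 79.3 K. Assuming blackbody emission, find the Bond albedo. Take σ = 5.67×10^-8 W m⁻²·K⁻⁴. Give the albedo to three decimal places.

Irradiance scales as 1/d², so S = 1366 W m⁻² × (1/9.13)² = 16.39 W m⁻².
From σT⁴ = S(1−α)/4 we invert for α: 1−α = 4σT⁴/S.
4σT⁴ = 4·5.67×10⁻⁸·(79.3)⁴ = 8.969 W m⁻².
1−α = 8.969/16.39 = 0.5473, so α = 0.4527.

0.453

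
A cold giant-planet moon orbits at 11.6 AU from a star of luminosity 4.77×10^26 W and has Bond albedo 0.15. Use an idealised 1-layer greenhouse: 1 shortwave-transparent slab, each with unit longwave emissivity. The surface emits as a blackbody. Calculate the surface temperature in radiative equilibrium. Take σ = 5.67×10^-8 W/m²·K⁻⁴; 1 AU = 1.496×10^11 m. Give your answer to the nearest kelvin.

Orbital distance: d = 11.6 AU = 1.735×10^12 m.
S = L/(4πd²) = 12.60 W/m².
The effective emission temperature is T_e = [S(1−α)/(4σ)]^¼ = 82.90 K.
For an N-layer opaque stack, T_s⁴ = (N+1)T_e⁴, hence T_s = (2)^(1/4)×82.90 K = 98.59 K.

99 kelvin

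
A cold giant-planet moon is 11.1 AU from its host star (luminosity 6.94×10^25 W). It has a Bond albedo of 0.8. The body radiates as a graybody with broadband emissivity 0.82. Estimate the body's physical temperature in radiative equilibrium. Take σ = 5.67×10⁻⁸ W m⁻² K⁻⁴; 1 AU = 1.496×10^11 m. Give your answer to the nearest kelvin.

38 K

Orbital distance: d = 11.1 AU = 1.661×10^12 m.
Spreading L over a sphere of radius d: S = 6.94×10^25/(4π·1.66×10^12²) = 2.003 W m⁻².
The planet absorbs (1−α)S over its disc πR² and re-emits over 4πR², so the mean absorbed flux is (1−0.8)·2.003/4 = 0.1001 W m⁻².
Radiative balance εσT⁴ = 0.1001 gives T = [0.1001/(0.82·σ)]^(1/4) = 38.31 K.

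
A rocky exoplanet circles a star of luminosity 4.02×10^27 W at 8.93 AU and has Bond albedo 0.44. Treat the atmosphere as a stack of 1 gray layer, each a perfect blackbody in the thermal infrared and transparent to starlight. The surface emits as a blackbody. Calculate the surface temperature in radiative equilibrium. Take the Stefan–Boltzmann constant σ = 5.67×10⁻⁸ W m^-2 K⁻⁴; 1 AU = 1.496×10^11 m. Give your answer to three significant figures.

d = 8.93 × 1.496×10^11 m = 1.336×10^12 m.
Spreading L over a sphere of radius d: S = 4.02×10^27/(4π·1.34×10^12²) = 179.2 W m^-2.
The effective emission temperature is T_e = [S(1−α)/(4σ)]^¼ = 145.0 K.
With N = 1 opaque layers, T_s = (N+1)^(1/4)·T_e = 2^(1/4)·145.0 = 172.5 K.

172 K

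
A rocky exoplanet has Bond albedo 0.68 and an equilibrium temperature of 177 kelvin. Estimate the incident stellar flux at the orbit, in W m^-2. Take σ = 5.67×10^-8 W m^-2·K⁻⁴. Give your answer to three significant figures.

From S(1−α)/4 = σT⁴: S = 4σT⁴/(1−α).
σT⁴ = 5.67×10⁻⁸·(177)⁴ = 55.65 W m^-2.
S = 4·55.65/0.32 = 695.6 W m^-2.

696 W m^-2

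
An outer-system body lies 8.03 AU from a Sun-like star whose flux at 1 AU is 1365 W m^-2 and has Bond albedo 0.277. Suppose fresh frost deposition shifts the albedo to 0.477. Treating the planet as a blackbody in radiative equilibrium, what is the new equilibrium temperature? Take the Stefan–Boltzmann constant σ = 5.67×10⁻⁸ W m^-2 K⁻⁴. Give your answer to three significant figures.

83.6 kelvin

Flux at the orbit: S = 1365/(8.03)² = 21.17 W m^-2.
T₂ = [S(1−α₂)/(4σ)]^(1/4) = [21.17·0.523/(4σ)]^(1/4) = 83.59 K.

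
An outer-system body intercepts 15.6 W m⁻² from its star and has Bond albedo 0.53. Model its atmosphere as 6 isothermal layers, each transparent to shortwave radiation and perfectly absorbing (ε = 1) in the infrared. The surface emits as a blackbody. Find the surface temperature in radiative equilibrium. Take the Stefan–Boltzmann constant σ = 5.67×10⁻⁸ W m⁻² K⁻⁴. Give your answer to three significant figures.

Top-of-atmosphere balance: σT_e⁴ = S(1−α)/4 = 1.833 W m⁻² → T_e = 75.40 K.
For an N-layer opaque stack, T_s⁴ = (N+1)T_e⁴, hence T_s = (7)^(1/4)×75.40 K = 122.7 K.

123 K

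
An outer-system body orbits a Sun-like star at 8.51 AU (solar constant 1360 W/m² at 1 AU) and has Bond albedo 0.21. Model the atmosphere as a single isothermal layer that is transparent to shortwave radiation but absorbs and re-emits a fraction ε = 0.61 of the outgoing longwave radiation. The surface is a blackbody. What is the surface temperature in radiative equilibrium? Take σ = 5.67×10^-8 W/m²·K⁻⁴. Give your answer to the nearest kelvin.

Flux at the orbit: S = 1360/(8.51)² = 18.78 W/m².
The planet radiates to space at T_e = [S(1−α)/(4σ)]^(1/4) = 89.93 K.
Surface balance with a leaky layer gives σT_s⁴ = σT_e⁴·2/(2−ε), so T_s = T_e·[2/(2−0.61)]^(1/4) = 98.50 K.

98 K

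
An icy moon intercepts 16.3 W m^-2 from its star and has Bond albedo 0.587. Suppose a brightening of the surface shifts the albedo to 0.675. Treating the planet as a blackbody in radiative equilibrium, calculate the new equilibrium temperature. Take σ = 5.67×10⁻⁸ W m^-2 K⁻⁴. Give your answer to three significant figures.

T₂ = [S(1−α₂)/(4σ)]^(1/4) = [16.30·0.325/(4σ)]^(1/4) = 69.52 K.

69.5 kelvin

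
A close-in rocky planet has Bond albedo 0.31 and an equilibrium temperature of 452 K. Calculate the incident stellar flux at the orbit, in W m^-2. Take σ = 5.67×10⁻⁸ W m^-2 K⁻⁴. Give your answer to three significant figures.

13700 W m^-2

From S(1−α)/4 = σT⁴: S = 4σT⁴/(1−α).
σT⁴ = 5.67×10⁻⁸·(452)⁴ = 2367 W m^-2.
S = 4·2367/0.69 = 13720 W m^-2.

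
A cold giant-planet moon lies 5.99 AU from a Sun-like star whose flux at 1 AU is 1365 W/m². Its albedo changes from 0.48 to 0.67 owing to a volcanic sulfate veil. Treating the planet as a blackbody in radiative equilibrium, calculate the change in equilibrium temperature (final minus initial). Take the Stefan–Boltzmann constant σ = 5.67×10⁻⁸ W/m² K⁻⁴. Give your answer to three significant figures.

Flux at the orbit: S = 1365/(5.99)² = 38.04 W/m².
With α = 0.48, T₁ = 96.64 K.
With α = 0.67, T₂ = 86.26 K.
ΔT = T₂ − T₁ = -10.39 K.

-10.4 K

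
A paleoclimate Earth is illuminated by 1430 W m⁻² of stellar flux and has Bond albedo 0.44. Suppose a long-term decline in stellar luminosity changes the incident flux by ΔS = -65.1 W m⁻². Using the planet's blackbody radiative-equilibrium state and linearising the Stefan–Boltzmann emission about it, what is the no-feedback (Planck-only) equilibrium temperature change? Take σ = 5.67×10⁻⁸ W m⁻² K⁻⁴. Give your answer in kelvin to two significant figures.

Unperturbed T_e = [1430·(1−0.44)/(4σ)]^¼ = 243.8 K.
Only a fraction (1−α) is absorbed and it's spread over 4πR², so ΔF = (1−α)ΔS/4 = -9.114 W m⁻².
Planck response: λ_P = 4σT_e³ = 4·5.67×10⁻⁸·(243.8)³ = 3.285 W m⁻²/K.
So ΔT₀ = -9.114/3.285 = -2.77 K.

-2.8 kelvin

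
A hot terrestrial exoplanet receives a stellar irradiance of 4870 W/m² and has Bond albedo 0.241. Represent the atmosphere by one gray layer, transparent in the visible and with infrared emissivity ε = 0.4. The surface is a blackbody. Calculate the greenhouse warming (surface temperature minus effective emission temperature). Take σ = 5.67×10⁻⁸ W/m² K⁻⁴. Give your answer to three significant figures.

At the top of the atmosphere, σT_e⁴ = S(1−α)/4 = 924.1 W/m², giving T_e = 357.3 K.
Surface balance with a leaky layer gives σT_s⁴ = σT_e⁴·2/(2−ε), so T_s = T_e·[2/(2−0.4)]^(1/4) = 377.8 K.
The atmosphere warms the surface by 20.50 K.

20.5 K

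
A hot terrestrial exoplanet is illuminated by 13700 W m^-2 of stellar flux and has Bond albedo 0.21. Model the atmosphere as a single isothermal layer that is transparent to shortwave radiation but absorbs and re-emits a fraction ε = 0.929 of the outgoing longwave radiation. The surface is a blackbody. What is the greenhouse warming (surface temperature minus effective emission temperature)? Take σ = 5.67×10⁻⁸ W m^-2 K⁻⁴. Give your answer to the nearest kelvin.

79 kelvin

At the top of the atmosphere, σT_e⁴ = S(1−α)/4 = 2706 W m^-2, giving T_e = 467.4 K.
For a single slab of emissivity ε, T_s⁴ = 2T_e⁴/(2−ε); thus T_s = 467.4·(1.867)^(1/4) = 546.4 K.
T_s − T_e = 546.4 − 467.4 = 78.98 K.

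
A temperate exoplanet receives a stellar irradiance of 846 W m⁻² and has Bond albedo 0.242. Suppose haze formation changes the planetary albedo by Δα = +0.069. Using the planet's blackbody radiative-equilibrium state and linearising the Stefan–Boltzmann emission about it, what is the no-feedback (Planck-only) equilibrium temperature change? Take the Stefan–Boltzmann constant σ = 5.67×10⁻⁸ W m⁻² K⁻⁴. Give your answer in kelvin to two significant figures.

The baseline emission temperature is T_e = 230.6 K.
ΔF = −(S/4)Δα = −(846.0/4)×(+0.069) = -14.59 W m⁻².
The Planck feedback parameter is 4σT_e³ = 2.781 W m⁻²/K.
ΔT₀ = ΔF/λ_P = -14.59/2.781 = -5.25 K.

-5.2 K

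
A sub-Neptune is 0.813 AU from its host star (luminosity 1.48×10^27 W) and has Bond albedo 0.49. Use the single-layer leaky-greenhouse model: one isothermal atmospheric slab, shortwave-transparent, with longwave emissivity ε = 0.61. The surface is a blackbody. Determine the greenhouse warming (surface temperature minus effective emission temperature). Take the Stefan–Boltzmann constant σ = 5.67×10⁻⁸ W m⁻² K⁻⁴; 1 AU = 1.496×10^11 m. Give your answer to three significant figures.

d = 0.813 × 1.496×10^11 m = 1.216×10^11 m.
S = L/(4πd²) = 7962 W m⁻².
The planet radiates to space at T_e = [S(1−α)/(4σ)]^(1/4) = 365.8 K.
The surface balance (absorbed SW + ε·downward IR = σT_s⁴) with T_a⁴ = T_s⁴/2 reduces to T_s = T_e·[2/(2−ε)]^¼ = 400.6 K.
T_s − T_e = 400.6 − 365.8 = 34.83 K.

34.8 kelvin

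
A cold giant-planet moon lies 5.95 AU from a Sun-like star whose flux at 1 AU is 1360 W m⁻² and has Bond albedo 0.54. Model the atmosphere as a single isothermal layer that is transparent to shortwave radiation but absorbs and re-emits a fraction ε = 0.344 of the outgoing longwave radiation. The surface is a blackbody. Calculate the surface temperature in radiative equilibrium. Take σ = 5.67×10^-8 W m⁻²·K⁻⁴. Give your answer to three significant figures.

Flux at the orbit: S = 1360/(5.95)² = 38.42 W m⁻².
Effective emission temperature (TOA balance): σT_e⁴ = S(1−α)/4 = 4.418 W m⁻² → T_e = 93.95 K.
For a single slab of emissivity ε, T_s⁴ = 2T_e⁴/(2−ε); thus T_s = 93.95·(1.208)^(1/4) = 98.49 K.

98.5 K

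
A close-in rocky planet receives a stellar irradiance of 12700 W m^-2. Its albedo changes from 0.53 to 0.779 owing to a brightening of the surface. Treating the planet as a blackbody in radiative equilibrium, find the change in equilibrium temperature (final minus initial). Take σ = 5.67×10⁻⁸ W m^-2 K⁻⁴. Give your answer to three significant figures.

Initial: T₁ = [S(1−0.53)/(4σ)]^(1/4) = 402.8 K.
After:  T₂ = [12700·0.221/(4σ)]^(1/4) = 333.5 K.
ΔT = T₂ − T₁ = -69.24 K.

-69.2 kelvin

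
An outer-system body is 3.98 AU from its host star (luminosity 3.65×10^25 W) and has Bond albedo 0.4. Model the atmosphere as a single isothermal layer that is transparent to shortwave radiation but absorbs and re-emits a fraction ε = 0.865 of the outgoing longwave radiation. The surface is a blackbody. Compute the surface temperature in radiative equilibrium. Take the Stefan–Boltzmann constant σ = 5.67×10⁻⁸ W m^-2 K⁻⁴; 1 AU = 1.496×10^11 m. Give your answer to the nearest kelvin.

d = 3.98 × 1.496×10^11 m = 5.954×10^11 m.
S = L/(4πd²) = 8.193 W m^-2.
At the top of the atmosphere, σT_e⁴ = S(1−α)/4 = 1.229 W m^-2, giving T_e = 68.23 K.
Surface balance with a leaky layer gives σT_s⁴ = σT_e⁴·2/(2−ε), so T_s = T_e·[2/(2−0.865)]^(1/4) = 78.61 K.

79 K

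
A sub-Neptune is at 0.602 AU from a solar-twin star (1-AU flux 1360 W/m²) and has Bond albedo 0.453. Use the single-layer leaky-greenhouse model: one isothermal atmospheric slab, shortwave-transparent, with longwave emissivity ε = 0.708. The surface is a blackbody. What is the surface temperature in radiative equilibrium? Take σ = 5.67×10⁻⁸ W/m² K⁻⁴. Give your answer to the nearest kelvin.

Irradiance scales as 1/d², so S = 1360 W/m² × (1/0.602)² = 3753 W/m².
The planet radiates to space at T_e = [S(1−α)/(4σ)]^(1/4) = 308.4 K.
For a single slab of emissivity ε, T_s⁴ = 2T_e⁴/(2−ε); thus T_s = 308.4·(1.548)^(1/4) = 344.0 K.

344 K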